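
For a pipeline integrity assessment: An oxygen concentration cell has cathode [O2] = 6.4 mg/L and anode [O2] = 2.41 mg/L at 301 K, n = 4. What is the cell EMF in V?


Apply the Nernst concentration-cell relation: E = (RT/nF)*ln(C_cathode/C_anode)
RT/nF = 8.314*301/(4*96485) = 0.0064842 V
ln(6.4/2.41) = 0.97667
E = 0.0064842 * 0.97667 = 0.00633 V

0.00633 V


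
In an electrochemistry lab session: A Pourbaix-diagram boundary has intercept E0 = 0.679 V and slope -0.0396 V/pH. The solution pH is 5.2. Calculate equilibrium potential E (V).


Apply the Pourbaix line equation: E = E0 + slope*pH
E = 0.679 + (-0.0396)*5.2 = 0.679 + (-0.20592) = 0.47308 V
Rounded to 4 decimal places: E = 0.4731 V

0.4731 V


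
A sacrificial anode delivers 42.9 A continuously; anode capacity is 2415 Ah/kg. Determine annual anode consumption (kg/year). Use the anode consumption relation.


Annual consumption = current * hours per year / capacity
Rate = 42.9 * 8760 / 2415 = 155.6 kg/year

155.6 kg/year


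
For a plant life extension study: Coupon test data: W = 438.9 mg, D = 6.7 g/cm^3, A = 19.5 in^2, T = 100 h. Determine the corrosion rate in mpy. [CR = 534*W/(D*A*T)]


Apply the mpy weight-loss relation: CR = 534 * W / (D * A * T)
Numerator: 534 * 438.9 = 234372.6
Denominator: 6.7 * 19.5 * 100 = 13065.0
CR = 234372.6 / 13065.0 = 17.939 mpy

17.939 mpy


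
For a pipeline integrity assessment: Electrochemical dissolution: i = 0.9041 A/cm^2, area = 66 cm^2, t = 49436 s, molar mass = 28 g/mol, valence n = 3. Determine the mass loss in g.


Apply Faraday's law: m = i*A*t*M / (n*F)
Total charge passed Q = i*A*t = 0.9041*66*49436 = 2949875.7816 C
m = Q*M/(n*F) = 2949875.7816*28/(3*96485) = 285.3519 g

285.3519 g


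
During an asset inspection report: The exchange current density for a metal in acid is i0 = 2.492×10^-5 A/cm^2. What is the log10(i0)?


i0 = 2.492×10^-5 A/cm^2
log10(i0) = -4.603

-4.603


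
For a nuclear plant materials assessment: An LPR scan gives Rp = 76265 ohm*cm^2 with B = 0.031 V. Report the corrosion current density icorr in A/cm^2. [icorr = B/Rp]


Apply the Stern-Geary relation: icorr = B / Rp
icorr = 0.031 / 76265 = 4.065×10^-7 A/cm^2

4.065×10^-7 A/cm^2


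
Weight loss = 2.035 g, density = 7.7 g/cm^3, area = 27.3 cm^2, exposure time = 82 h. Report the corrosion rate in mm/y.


Apply the mm/y weight-loss relation: CR = 87600 * W / (D * A * T)
Numerator: 87600 * 2.035 = 178266.0
Denominator: 7.7 * 27.3 * 82 = 17237.22
CR = 178266.0 / 17237.22 = 10.3419 mm/y

10.3419 mm/y


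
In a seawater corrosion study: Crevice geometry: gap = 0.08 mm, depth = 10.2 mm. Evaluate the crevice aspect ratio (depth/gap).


Aspect ratio = depth / gap
Ratio = 10.2 / 0.08 = 127.5

127.5


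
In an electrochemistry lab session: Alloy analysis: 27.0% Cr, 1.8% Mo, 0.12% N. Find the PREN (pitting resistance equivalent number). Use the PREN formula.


Apply the PREN formula: PREN = Cr + 3.3*Mo + 16*N
PREN = 27.0 + 3.3*1.8 + 16*0.12
PREN = 27.0 + 5.94 + 1.92 = 34.86

34.86


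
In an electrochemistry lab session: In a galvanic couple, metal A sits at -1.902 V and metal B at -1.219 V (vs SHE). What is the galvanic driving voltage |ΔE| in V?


Driving voltage is the absolute potential difference.
|ΔE| = |-1.902 − (-1.219)| = 0.683 V

0.683 V


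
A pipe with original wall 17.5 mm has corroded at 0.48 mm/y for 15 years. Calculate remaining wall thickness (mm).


Remaining wall = original − CR × time
t = 17.5 − 0.48*15 = 17.5 − 7.2 = 10.3 mm

10.3 mm


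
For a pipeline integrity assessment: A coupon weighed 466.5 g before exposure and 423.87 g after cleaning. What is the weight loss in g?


Weight loss = initial − final
WL = 466.5 − 423.87 = 42.63 g

42.63 g


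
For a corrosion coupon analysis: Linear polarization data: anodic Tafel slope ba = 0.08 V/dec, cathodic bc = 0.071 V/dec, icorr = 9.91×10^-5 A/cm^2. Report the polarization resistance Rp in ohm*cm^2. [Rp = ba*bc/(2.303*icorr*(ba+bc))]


Apply the Stern-Geary equation: Rp = ba*bc / (2.303*icorr*(ba+bc))
ba*bc = 0.08*0.071 = 0.00568
ba+bc = 0.151; 2.303*icorr*(ba+bc) = 2.303*9.91×10^-5*0.151 = 3.4462322×10^-5
Rp = 0.00568 / 3.4462322×10^-5 = 164.82 ohm*cm^2

164.82 ohm*cm^2


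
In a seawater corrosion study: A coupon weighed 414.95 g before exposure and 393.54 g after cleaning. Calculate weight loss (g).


Weight loss = initial − final
WL = 414.95 − 393.54 = 21.41 g

21.41 g


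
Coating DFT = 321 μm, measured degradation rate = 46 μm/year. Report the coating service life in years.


Service life = thickness / degradation rate
Life = 321 / 46 = 7.0 years

7.0 years


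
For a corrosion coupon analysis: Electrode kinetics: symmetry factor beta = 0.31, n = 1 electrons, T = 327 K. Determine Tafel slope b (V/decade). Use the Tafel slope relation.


Apply the Tafel slope relation: b = 2.303*R*T/(beta*n*F)
Numerator: 2.303 * 8.314 * 327 = 6261.12
Denominator: 0.31 * 1 * 96485 = 29910.35
b = 6261.12 / 29910.35 = 0.2093 V/decade

0.2093 V/decade


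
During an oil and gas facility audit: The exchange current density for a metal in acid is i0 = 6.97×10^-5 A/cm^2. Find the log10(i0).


i0 = 6.97×10^-5 A/cm^2
log10(i0) = -4.157

-4.157


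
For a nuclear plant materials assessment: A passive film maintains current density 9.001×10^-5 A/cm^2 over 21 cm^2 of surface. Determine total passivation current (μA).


I = i_pass * A, then convert A → μA (×10^6)
I = 9.001×10^-5 * 21 * 10^6 = 1890.21 μA

1890.21 μA


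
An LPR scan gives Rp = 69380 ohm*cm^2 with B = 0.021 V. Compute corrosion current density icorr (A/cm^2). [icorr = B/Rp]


Apply the Stern-Geary relation: icorr = B / Rp
icorr = 0.021 / 69380 = 3.027×10^-7 A/cm^2

3.027×10^-7 A/cm^2


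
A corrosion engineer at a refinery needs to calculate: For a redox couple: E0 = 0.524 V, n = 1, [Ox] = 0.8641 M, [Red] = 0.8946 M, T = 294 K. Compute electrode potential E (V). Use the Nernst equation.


Apply the Nernst equation: E = E0 + (RT/nF)*ln([Ox]/[Red])
Step 1: RT/nF = 8.314*294/(1*96485) = 0.02533364 V
Step 2: [Ox]/[Red] = 0.8641/0.8946 = 0.965907
Step 3: ln(0.965907) = -0.034688
Step 4: correction = 0.02533364 * -0.034688 = -0.001 V
E = 0.524 + -0.001 = 0.523 V

0.523 V


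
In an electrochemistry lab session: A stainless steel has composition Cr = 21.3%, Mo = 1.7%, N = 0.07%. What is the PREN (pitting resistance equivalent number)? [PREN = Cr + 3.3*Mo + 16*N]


Apply the PREN formula: PREN = Cr + 3.3*Mo + 16*N
PREN = 21.3 + 3.3*1.7 + 16*0.07
PREN = 21.3 + 5.61 + 1.12 = 28.03

28.03


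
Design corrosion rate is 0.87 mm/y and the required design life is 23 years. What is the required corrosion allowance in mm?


Corrosion allowance = CR × design life
CA = 0.87 * 23 = 20.01 mm

20.01 mm


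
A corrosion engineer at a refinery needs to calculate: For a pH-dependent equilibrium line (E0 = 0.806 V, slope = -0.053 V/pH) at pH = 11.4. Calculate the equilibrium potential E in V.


Apply the Pourbaix line equation: E = E0 + slope*pH
E = 0.806 + (-0.053)*11.4 = 0.806 + (-0.6042) = 0.2018 V
Rounded to 3 decimal places: E = 0.202 V

0.202 V


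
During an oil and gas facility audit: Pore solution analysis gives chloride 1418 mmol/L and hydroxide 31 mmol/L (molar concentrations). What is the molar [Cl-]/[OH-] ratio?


Threshold parameter = [Cl-] / [OH-] (molar basis; both in mmol/L, so units cancel)
Ratio = 1418 / 31 = 45.74

45.74


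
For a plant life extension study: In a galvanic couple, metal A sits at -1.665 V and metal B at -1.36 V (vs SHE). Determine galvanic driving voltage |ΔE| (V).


Driving voltage is the absolute potential difference.
|ΔE| = |-1.665 − (-1.36)| = 0.305 V

0.305 V


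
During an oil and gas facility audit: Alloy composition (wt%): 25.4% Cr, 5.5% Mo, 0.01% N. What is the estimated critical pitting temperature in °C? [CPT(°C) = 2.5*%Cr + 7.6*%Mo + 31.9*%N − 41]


Apply the ASTM G48 empirical CPT estimate: CPT(°C) = 2.5*%Cr + 7.6*%Mo + 31.9*%N − 41
2.5*25.4 = 63.5; 7.6*5.5 = 41.8; 31.9*0.01 = 0.319
CPT = 63.5 + 41.8 + 0.319 − 41 = 64.619 °C
Rounded to 0.1 °C: CPT ≈ 64.6 °C

64.6 °C


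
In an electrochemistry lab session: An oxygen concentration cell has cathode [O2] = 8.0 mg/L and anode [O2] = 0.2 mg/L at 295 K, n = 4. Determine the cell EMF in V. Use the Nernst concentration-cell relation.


Apply the Nernst concentration-cell relation: E = (RT/nF)*ln(C_cathode/C_anode)
RT/nF = 8.314*295/(4*96485) = 0.00635495 V
ln(8.0/0.2) = 3.68888
E = 0.00635495 * 3.68888 = 0.02344 V

0.02344 V


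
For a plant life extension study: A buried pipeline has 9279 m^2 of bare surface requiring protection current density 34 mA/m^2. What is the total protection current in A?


I = area * current density, then convert mA → A (÷1000)
I = 9279 * 34 / 1000 = 315.49 A

315.49 A


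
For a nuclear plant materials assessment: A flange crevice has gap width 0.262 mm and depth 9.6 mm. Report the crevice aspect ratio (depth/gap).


Aspect ratio = depth / gap
Ratio = 9.6 / 0.262 = 36.6

36.6


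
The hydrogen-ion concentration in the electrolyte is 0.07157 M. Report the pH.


pH = −log10[H+]
pH = −log10(0.07157) = 1.15

1.15


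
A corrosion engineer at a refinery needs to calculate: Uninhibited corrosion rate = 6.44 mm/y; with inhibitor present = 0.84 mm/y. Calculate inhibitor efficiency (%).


Apply the inhibitor-efficiency definition: IE = (CR_blank − CR_inh)/CR_blank × 100
IE = (6.44 − 0.84) / 6.44 × 100
IE = 5.6 / 6.44 × 100 = 87.0 %

87.0 %


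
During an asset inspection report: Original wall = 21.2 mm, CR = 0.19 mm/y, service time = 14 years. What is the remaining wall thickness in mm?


Remaining wall = original − CR × time
t = 21.2 − 0.19*14 = 21.2 − 2.66 = 18.54 mm

18.54 mm


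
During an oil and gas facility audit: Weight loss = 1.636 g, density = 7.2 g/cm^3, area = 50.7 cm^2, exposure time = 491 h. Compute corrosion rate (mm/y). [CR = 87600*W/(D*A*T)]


Apply the mm/y weight-loss relation: CR = 87600 * W / (D * A * T)
Numerator: 87600 * 1.636 = 143313.6
Denominator: 7.2 * 50.7 * 491 = 179234.64
CR = 143313.6 / 179234.64 = 0.799587 mm/y

0.799587 mm/y


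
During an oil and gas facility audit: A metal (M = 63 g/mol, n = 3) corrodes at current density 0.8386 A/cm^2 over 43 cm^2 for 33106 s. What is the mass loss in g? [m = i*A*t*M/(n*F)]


Apply Faraday's law: m = i*A*t*M / (n*F)
Total charge passed Q = i*A*t = 0.8386*43*33106 = 1193795.7388 C
m = Q*M/(n*F) = 1193795.7388*63/(3*96485) = 259.8301 g

259.8301 g


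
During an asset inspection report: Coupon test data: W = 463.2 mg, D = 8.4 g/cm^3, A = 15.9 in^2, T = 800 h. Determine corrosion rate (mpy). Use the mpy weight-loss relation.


Apply the mpy weight-loss relation: CR = 534 * W / (D * A * T)
Numerator: 534 * 463.2 = 247348.8
Denominator: 8.4 * 15.9 * 800 = 106848.0
CR = 247348.8 / 106848.0 = 2.31496 mpy

2.31496 mpy


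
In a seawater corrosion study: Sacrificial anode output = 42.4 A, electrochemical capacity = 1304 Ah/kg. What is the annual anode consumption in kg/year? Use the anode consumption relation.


Annual consumption = current * hours per year / capacity
Rate = 42.4 * 8760 / 1304 = 284.8 kg/year

284.8 kg/year


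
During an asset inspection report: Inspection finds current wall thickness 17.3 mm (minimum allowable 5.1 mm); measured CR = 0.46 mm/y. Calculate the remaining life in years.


Apply the remaining-life relation: RL = (t_current − t_min) / CR
RL = (17.3 − 5.1) / 0.46 = 12.2 / 0.46 = 26.5 years

26.5 years


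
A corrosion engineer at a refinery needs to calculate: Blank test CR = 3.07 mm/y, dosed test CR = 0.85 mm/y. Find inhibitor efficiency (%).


Apply the inhibitor-efficiency definition: IE = (CR_blank − CR_inh)/CR_blank × 100
IE = (3.07 − 0.85) / 3.07 × 100
IE = 2.22 / 3.07 × 100 = 72.3 %

72.3 %


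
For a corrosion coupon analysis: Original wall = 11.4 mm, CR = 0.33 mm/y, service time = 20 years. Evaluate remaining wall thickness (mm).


Remaining wall = original − CR × time
t = 11.4 − 0.33*20 = 11.4 − 6.6 = 4.8 mm

4.8 mm


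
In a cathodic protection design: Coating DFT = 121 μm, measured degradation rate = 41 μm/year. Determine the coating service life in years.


Service life = thickness / degradation rate
Life = 121 / 41 = 3.0 years

3.0 years


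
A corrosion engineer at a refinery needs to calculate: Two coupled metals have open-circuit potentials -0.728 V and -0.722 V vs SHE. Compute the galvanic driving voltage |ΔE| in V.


Driving voltage is the absolute potential difference.
|ΔE| = |-0.728 − (-0.722)| = 0.006 V

0.006 V


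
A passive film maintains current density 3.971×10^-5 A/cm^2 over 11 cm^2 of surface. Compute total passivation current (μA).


I = i_pass * A, then convert A → μA (×10^6)
I = 3.971×10^-5 * 11 * 10^6 = 436.81 μA

436.81 μA


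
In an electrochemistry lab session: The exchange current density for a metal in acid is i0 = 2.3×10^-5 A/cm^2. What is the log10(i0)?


i0 = 2.3×10^-5 A/cm^2
log10(i0) = -4.638

-4.638


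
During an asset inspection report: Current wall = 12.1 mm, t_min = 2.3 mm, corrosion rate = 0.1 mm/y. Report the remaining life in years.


Apply the remaining-life relation: RL = (t_current − t_min) / CR
RL = (12.1 − 2.3) / 0.1 = 9.8 / 0.1 = 98.0 years

98.0 years


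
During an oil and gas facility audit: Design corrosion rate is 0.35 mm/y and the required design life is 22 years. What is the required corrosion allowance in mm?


Corrosion allowance = CR × design life
CA = 0.35 * 22 = 7.7 mm

7.7 mm


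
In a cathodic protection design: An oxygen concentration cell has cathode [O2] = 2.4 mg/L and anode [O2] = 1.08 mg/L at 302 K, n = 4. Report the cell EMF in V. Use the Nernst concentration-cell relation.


Apply the Nernst concentration-cell relation: E = (RT/nF)*ln(C_cathode/C_anode)
RT/nF = 8.314*302/(4*96485) = 0.00650575 V
ln(2.4/1.08) = 0.79851
E = 0.00650575 * 0.79851 = 0.00519 V

0.00519 V


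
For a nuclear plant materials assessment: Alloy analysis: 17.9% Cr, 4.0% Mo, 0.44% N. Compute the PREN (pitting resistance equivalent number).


Apply the PREN formula: PREN = Cr + 3.3*Mo + 16*N
PREN = 17.9 + 3.3*4.0 + 16*0.44
PREN = 17.9 + 13.2 + 7.04 = 38.14

38.14


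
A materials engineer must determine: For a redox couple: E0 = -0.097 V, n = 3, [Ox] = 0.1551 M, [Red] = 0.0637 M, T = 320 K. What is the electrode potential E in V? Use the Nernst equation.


Apply the Nernst equation: E = E0 + (RT/nF)*ln([Ox]/[Red])
Step 1: RT/nF = 8.314*320/(3*96485) = 0.00919134 V
Step 2: [Ox]/[Red] = 0.1551/0.0637 = 2.434851
Step 3: ln(2.434851) = 0.889886
Step 4: correction = 0.00919134 * 0.889886 = 0.0082 V
E = -0.097 + 0.0082 = -0.0888 V

-0.0888 V


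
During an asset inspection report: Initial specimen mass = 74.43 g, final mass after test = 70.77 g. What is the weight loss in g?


Weight loss = initial − final
WL = 74.43 − 70.77 = 3.66 g

3.66 g


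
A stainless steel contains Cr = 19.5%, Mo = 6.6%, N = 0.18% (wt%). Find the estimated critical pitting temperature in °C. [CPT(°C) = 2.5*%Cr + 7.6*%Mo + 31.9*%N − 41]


Apply the ASTM G48 empirical CPT estimate: CPT(°C) = 2.5*%Cr + 7.6*%Mo + 31.9*%N − 41
2.5*19.5 = 48.75; 7.6*6.6 = 50.16; 31.9*0.18 = 5.742
CPT = 48.75 + 50.16 + 5.742 − 41 = 63.652 °C
Rounded to 0.1 °C: CPT ≈ 63.7 °C

63.7 °C


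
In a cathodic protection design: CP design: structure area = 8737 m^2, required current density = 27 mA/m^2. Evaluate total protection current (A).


I = area * current density, then convert mA → A (÷1000)
I = 8737 * 27 / 1000 = 235.9 A

235.9 A


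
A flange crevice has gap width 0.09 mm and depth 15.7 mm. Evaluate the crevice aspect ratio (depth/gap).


Aspect ratio = depth / gap
Ratio = 15.7 / 0.09 = 174.4

174.4


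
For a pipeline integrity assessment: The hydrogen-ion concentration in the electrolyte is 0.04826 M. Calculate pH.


pH = −log10[H+]
pH = −log10(0.04826) = 1.32

1.32


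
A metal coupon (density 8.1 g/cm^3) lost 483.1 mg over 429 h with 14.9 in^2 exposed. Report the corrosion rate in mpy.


Apply the mpy weight-loss relation: CR = 534 * W / (D * A * T)
Numerator: 534 * 483.1 = 257975.4
Denominator: 8.1 * 14.9 * 429 = 51776.01
CR = 257975.4 / 51776.01 = 4.98253 mpy

4.98253 mpy


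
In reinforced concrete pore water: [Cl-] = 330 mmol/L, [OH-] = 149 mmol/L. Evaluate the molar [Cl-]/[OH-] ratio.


Threshold parameter = [Cl-] / [OH-] (molar basis; both in mmol/L, so units cancel)
Ratio = 330 / 149 = 2.21

2.21


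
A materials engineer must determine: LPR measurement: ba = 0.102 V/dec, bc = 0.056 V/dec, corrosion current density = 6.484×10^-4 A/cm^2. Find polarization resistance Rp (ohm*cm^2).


Apply the Stern-Geary equation: Rp = ba*bc / (2.303*icorr*(ba+bc))
ba*bc = 0.102*0.056 = 0.005712
ba+bc = 0.158; 2.303*icorr*(ba+bc) = 2.303*6.484×10^-4*0.158 = 2.359359×10^-4
Rp = 0.005712 / 2.359359×10^-4 = 24.21 ohm*cm^2

24.21 ohm*cm^2


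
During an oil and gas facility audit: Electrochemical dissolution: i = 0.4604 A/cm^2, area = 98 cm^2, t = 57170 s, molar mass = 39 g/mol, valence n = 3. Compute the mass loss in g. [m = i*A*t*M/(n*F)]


Apply Faraday's law: m = i*A*t*M / (n*F)
Total charge passed Q = i*A*t = 0.4604*98*57170 = 2579464.664 C
m = Q*M/(n*F) = 2579464.664*39/(3*96485) = 347.547 g

347.547 g


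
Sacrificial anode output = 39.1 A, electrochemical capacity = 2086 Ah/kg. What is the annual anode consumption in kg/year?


Annual consumption = current * hours per year / capacity
Rate = 39.1 * 8760 / 2086 = 164.2 kg/year

164.2 kg/year


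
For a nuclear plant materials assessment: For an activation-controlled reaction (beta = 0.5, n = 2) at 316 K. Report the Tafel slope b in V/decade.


Apply the Tafel slope relation: b = 2.303*R*T/(beta*n*F)
Numerator: 2.303 * 8.314 * 316 = 6050.5
Denominator: 0.5 * 2 * 96485 = 96485.0
b = 6050.5 / 96485.0 = 0.063 V/decade

0.063 V/decade


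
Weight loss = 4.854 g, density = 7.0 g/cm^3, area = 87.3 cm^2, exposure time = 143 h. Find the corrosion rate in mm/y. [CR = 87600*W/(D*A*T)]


Apply the mm/y weight-loss relation: CR = 87600 * W / (D * A * T)
Numerator: 87600 * 4.854 = 425210.4
Denominator: 7.0 * 87.3 * 143 = 87387.3
CR = 425210.4 / 87387.3 = 4.8658 mm/y

4.8658 mm/y


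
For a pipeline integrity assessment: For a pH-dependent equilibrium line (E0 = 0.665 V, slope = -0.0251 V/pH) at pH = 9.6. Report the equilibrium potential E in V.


Apply the Pourbaix line equation: E = E0 + slope*pH
E = 0.665 + (-0.0251)*9.6 = 0.665 + (-0.24096) = 0.42404 V
Rounded to 4 decimal places: E = 0.4240 V

0.4240 V


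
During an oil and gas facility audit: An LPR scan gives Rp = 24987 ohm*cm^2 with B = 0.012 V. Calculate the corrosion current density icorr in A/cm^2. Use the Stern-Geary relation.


Apply the Stern-Geary relation: icorr = B / Rp
icorr = 0.012 / 24987 = 4.802×10^-7 A/cm^2

4.802×10^-7 A/cm^2


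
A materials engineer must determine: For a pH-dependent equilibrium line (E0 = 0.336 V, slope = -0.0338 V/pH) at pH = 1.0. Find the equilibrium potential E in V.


Apply the Pourbaix line equation: E = E0 + slope*pH
E = 0.336 + (-0.0338)*1.0 = 0.336 + (-0.0338) = 0.3022 V
Rounded to 4 decimal places: E = 0.3022 V

0.3022 V


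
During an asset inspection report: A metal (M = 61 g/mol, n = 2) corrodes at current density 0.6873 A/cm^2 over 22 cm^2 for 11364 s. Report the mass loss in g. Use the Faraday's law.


Apply Faraday's law: m = i*A*t*M / (n*F)
Total charge passed Q = i*A*t = 0.6873*22*11364 = 171830.4984 C
m = Q*M/(n*F) = 171830.4984*61/(2*96485) = 54.3176 g

54.3176 g


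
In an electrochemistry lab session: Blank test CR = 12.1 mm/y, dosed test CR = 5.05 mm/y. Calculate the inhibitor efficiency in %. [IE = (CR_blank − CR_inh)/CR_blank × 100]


Apply the inhibitor-efficiency definition: IE = (CR_blank − CR_inh)/CR_blank × 100
IE = (12.1 − 5.05) / 12.1 × 100
IE = 7.05 / 12.1 × 100 = 58.3 %

58.3 %


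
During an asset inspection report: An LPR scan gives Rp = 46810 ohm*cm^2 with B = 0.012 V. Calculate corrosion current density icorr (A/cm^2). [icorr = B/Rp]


Apply the Stern-Geary relation: icorr = B / Rp
icorr = 0.012 / 46810 = 2.564×10^-7 A/cm^2

2.564×10^-7 A/cm^2


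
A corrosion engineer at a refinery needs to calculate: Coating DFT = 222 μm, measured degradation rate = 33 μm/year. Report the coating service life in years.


Service life = thickness / degradation rate
Life = 222 / 33 = 6.7 years

6.7 years


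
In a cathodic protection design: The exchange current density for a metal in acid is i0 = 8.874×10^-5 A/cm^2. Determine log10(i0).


i0 = 8.874×10^-5 A/cm^2
log10(i0) = -4.052

-4.052


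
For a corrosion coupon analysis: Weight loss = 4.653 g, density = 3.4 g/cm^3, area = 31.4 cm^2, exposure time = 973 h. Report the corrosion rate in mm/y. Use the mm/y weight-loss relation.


Apply the mm/y weight-loss relation: CR = 87600 * W / (D * A * T)
Numerator: 87600 * 4.653 = 407602.8
Denominator: 3.4 * 31.4 * 973 = 103877.48
CR = 407602.8 / 103877.48 = 3.92388 mm/y

3.92388 mm/y


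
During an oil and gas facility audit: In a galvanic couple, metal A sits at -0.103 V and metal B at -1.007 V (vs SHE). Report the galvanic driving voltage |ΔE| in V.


Driving voltage is the absolute potential difference.
|ΔE| = |-0.103 − (-1.007)| = 0.904 V

0.904 V


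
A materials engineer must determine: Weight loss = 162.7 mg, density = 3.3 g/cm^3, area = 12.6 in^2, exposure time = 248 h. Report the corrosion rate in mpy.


Apply the mpy weight-loss relation: CR = 534 * W / (D * A * T)
Numerator: 534 * 162.7 = 86881.8
Denominator: 3.3 * 12.6 * 248 = 10311.84
CR = 86881.8 / 10311.84 = 8.425 mpy

8.425 mpy


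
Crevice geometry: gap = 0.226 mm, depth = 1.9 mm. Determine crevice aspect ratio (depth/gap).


Aspect ratio = depth / gap
Ratio = 1.9 / 0.226 = 8.4

8.4


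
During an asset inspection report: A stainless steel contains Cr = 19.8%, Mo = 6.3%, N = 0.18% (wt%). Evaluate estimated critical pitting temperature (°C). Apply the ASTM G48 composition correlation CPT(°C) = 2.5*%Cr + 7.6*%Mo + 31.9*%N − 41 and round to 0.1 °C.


Apply the ASTM G48 empirical CPT estimate: CPT(°C) = 2.5*%Cr + 7.6*%Mo + 31.9*%N − 41
2.5*19.8 = 49.5; 7.6*6.3 = 47.88; 31.9*0.18 = 5.742
CPT = 49.5 + 47.88 + 5.742 − 41 = 62.122 °C
Rounded to 0.1 °C: CPT ≈ 62.1 °C

62.1 °C


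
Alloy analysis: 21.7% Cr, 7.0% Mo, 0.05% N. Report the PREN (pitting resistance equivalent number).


Apply the PREN formula: PREN = Cr + 3.3*Mo + 16*N
PREN = 21.7 + 3.3*7.0 + 16*0.05
PREN = 21.7 + 23.1 + 0.8 = 45.6

45.6


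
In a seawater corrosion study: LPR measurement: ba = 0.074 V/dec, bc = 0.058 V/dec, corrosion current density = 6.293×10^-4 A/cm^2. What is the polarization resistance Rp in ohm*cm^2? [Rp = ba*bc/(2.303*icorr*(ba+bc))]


Apply the Stern-Geary equation: Rp = ba*bc / (2.303*icorr*(ba+bc))
ba*bc = 0.074*0.058 = 0.004292
ba+bc = 0.132; 2.303*icorr*(ba+bc) = 2.303*6.293×10^-4*0.132 = 1.9130468×10^-4
Rp = 0.004292 / 1.9130468×10^-4 = 22.44 ohm*cm^2

22.44 ohm*cm^2


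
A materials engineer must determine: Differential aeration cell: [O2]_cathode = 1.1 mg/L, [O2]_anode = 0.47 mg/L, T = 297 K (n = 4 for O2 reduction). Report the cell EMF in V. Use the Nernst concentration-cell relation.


Apply the Nernst concentration-cell relation: E = (RT/nF)*ln(C_cathode/C_anode)
RT/nF = 8.314*297/(4*96485) = 0.00639804 V
ln(1.1/0.47) = 0.85033
E = 0.00639804 * 0.85033 = 0.00544 V

0.00544 V


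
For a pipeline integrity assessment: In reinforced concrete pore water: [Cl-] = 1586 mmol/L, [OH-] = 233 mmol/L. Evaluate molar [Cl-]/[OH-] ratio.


Threshold parameter = [Cl-] / [OH-] (molar basis; both in mmol/L, so units cancel)
Ratio = 1586 / 233 = 6.81

6.81


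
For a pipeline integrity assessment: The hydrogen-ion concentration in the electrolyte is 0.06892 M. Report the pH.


pH = −log10[H+]
pH = −log10(0.06892) = 1.16

1.16


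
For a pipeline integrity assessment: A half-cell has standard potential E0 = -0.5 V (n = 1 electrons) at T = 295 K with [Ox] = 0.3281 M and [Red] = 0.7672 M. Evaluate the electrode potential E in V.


Apply the Nernst equation: E = E0 + (RT/nF)*ln([Ox]/[Red])
Step 1: RT/nF = 8.314*295/(1*96485) = 0.02541981 V
Step 2: [Ox]/[Red] = 0.3281/0.7672 = 0.427659
Step 3: ln(0.427659) = -0.849429
Step 4: correction = 0.02541981 * -0.849429 = -0.0216 V
E = -0.5 + -0.0216 = -0.5216 V

-0.5216 V


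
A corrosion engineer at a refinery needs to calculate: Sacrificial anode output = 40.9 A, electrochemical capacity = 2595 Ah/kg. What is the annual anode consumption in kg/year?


Annual consumption = current * hours per year / capacity
Rate = 40.9 * 8760 / 2595 = 138.1 kg/year

138.1 kg/year


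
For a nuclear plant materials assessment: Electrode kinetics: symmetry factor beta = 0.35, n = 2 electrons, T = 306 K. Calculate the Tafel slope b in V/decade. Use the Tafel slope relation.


Apply the Tafel slope relation: b = 2.303*R*T/(beta*n*F)
Numerator: 2.303 * 8.314 * 306 = 5859.03
Denominator: 0.35 * 2 * 96485 = 67539.5
b = 5859.03 / 67539.5 = 0.0867 V/decade

0.0867 V/decade


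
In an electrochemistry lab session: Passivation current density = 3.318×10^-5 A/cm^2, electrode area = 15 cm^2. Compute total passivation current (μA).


I = i_pass * A, then convert A → μA (×10^6)
I = 3.318×10^-5 * 15 * 10^6 = 497.7 μA

497.7 μA


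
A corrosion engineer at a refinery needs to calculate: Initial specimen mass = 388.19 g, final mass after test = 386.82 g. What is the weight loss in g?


Weight loss = initial − final
WL = 388.19 − 386.82 = 1.37 g

1.37 g


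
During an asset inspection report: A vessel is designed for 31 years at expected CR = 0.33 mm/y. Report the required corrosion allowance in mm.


Corrosion allowance = CR × design life
CA = 0.33 * 31 = 10.23 mm

10.23 mm


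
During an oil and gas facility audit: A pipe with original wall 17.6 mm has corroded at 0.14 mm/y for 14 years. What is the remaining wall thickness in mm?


Remaining wall = original − CR × time
t = 17.6 − 0.14*14 = 17.6 − 1.96 = 15.64 mm

15.64 mm


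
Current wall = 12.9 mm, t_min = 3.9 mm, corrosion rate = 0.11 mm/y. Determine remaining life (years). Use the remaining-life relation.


Apply the remaining-life relation: RL = (t_current − t_min) / CR
RL = (12.9 − 3.9) / 0.11 = 9.0 / 0.11 = 81.8 years

81.8 years


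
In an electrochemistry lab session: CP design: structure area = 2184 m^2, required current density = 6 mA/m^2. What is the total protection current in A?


I = area * current density, then convert mA → A (÷1000)
I = 2184 * 6 / 1000 = 13.1 A

13.1 A


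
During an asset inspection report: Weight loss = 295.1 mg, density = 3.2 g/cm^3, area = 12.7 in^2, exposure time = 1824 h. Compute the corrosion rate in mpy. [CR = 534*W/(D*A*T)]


Apply the mpy weight-loss relation: CR = 534 * W / (D * A * T)
Numerator: 534 * 295.1 = 157583.4
Denominator: 3.2 * 12.7 * 1824 = 74127.36
CR = 157583.4 / 74127.36 = 2.1258 mpy

2.1258 mpy


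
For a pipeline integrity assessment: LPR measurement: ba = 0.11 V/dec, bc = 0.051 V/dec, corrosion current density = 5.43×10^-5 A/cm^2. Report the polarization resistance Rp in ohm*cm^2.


Apply the Stern-Geary equation: Rp = ba*bc / (2.303*icorr*(ba+bc))
ba*bc = 0.11*0.051 = 0.00561
ba+bc = 0.161; 2.303*icorr*(ba+bc) = 2.303*5.43×10^-5*0.161 = 2.0133517×10^-5
Rp = 0.00561 / 2.0133517×10^-5 = 278.64 ohm*cm^2

278.64 ohm*cm^2


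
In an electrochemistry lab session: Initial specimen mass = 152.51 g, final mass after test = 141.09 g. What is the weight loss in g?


Weight loss = initial − final
WL = 152.51 − 141.09 = 11.42 g

11.42 g


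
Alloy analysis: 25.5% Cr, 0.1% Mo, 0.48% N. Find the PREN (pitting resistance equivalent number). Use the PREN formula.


Apply the PREN formula: PREN = Cr + 3.3*Mo + 16*N
PREN = 25.5 + 3.3*0.1 + 16*0.48
PREN = 25.5 + 0.33 + 7.68 = 33.51

33.51


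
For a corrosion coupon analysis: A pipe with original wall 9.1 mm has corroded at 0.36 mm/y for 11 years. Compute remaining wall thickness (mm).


Remaining wall = original − CR × time
t = 9.1 − 0.36*11 = 9.1 − 3.96 = 5.14 mm

5.14 mm


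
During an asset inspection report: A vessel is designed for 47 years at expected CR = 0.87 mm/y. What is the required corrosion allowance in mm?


Corrosion allowance = CR × design life
CA = 0.87 * 47 = 40.89 mm

40.89 mm


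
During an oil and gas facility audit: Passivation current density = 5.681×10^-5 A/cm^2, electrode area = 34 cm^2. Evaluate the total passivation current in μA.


I = i_pass * A, then convert A → μA (×10^6)
I = 5.681×10^-5 * 34 * 10^6 = 1931.54 μA

1931.54 μA


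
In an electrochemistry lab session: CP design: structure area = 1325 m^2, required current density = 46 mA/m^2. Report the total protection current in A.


I = area * current density, then convert mA → A (÷1000)
I = 1325 * 46 / 1000 = 60.95 A

60.95 A


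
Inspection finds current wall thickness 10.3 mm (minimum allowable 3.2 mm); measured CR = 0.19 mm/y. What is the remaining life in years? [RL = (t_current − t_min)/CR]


Apply the remaining-life relation: RL = (t_current − t_min) / CR
RL = (10.3 − 3.2) / 0.19 = 7.1 / 0.19 = 37.4 years

37.4 years


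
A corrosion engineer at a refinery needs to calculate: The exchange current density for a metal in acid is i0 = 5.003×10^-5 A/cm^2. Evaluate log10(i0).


i0 = 5.003×10^-5 A/cm^2
log10(i0) = -4.301

-4.301


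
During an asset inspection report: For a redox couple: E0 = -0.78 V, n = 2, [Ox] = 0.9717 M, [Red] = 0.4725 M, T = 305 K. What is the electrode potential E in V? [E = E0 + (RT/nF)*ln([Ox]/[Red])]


Apply the Nernst equation: E = E0 + (RT/nF)*ln([Ox]/[Red])
Step 1: RT/nF = 8.314*305/(2*96485) = 0.01314075 V
Step 2: [Ox]/[Red] = 0.9717/0.4725 = 2.056508
Step 3: ln(2.056508) = 0.721009
Step 4: correction = 0.01314075 * 0.721009 = 0.0095 V
E = -0.78 + 0.0095 = -0.7705 V

-0.7705 V


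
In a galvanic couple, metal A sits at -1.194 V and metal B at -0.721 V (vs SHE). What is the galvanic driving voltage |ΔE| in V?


Driving voltage is the absolute potential difference.
|ΔE| = |-1.194 − (-0.721)| = 0.473 V

0.473 V


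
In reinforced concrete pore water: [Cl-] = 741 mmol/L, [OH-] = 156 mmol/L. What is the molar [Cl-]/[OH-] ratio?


Threshold parameter = [Cl-] / [OH-] (molar basis; both in mmol/L, so units cancel)
Ratio = 741 / 156 = 4.75

4.75


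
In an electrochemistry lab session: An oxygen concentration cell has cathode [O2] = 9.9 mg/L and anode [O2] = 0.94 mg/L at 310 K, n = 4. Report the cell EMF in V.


Apply the Nernst concentration-cell relation: E = (RT/nF)*ln(C_cathode/C_anode)
RT/nF = 8.314*310/(4*96485) = 0.00667808 V
ln(9.9/0.94) = 2.35441
E = 0.00667808 * 2.35441 = 0.01572 V

0.01572 V


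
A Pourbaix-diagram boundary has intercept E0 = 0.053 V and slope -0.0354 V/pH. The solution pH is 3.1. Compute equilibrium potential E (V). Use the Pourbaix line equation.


Apply the Pourbaix line equation: E = E0 + slope*pH
E = 0.053 + (-0.0354)*3.1 = 0.053 + (-0.10974) = -0.05674 V
Rounded to 4 decimal places: E = -0.0567 V

-0.0567 V


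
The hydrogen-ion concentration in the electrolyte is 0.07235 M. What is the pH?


pH = −log10[H+]
pH = −log10(0.07235) = 1.14

1.14


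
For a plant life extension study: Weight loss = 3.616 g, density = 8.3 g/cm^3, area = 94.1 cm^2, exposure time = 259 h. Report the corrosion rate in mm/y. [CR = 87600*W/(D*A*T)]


Apply the mm/y weight-loss relation: CR = 87600 * W / (D * A * T)
Numerator: 87600 * 3.616 = 316761.6
Denominator: 8.3 * 94.1 * 259 = 202286.77
CR = 316761.6 / 202286.77 = 1.5659 mm/y

1.5659 mm/y


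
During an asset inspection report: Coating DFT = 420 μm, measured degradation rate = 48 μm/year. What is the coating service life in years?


Service life = thickness / degradation rate
Life = 420 / 48 = 8.8 years

8.8 years


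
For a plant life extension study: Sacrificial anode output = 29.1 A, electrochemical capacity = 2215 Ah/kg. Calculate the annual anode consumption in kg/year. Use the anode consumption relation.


Annual consumption = current * hours per year / capacity
Rate = 29.1 * 8760 / 2215 = 115.1 kg/year

115.1 kg/year


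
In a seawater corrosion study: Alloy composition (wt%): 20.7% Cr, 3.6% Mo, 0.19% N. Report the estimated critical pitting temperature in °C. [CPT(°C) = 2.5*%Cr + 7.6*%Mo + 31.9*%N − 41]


Apply the ASTM G48 empirical CPT estimate: CPT(°C) = 2.5*%Cr + 7.6*%Mo + 31.9*%N − 41
2.5*20.7 = 51.75; 7.6*3.6 = 27.36; 31.9*0.19 = 6.061
CPT = 51.75 + 27.36 + 6.061 − 41 = 44.171 °C
Rounded to 0.1 °C: CPT ≈ 44.2 °C

44.2 °C


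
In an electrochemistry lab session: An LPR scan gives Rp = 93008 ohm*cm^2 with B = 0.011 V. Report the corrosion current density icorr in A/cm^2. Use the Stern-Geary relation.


Apply the Stern-Geary relation: icorr = B / Rp
icorr = 0.011 / 93008 = 1.183×10^-7 A/cm^2

1.183×10^-7 A/cm^2


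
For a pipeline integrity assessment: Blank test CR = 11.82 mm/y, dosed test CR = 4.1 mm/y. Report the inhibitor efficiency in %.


Apply the inhibitor-efficiency definition: IE = (CR_blank − CR_inh)/CR_blank × 100
IE = (11.82 − 4.1) / 11.82 × 100
IE = 7.72 / 11.82 × 100 = 65.3 %

65.3 %


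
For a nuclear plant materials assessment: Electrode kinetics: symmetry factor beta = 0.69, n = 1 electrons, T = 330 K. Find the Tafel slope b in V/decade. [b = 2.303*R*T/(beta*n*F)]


Apply the Tafel slope relation: b = 2.303*R*T/(beta*n*F)
Numerator: 2.303 * 8.314 * 330 = 6318.56
Denominator: 0.69 * 1 * 96485 = 66574.65
b = 6318.56 / 66574.65 = 0.095 V/decade

0.095 V/decade


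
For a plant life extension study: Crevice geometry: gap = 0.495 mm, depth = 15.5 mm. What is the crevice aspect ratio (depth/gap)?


Aspect ratio = depth / gap
Ratio = 15.5 / 0.495 = 31.3

31.3


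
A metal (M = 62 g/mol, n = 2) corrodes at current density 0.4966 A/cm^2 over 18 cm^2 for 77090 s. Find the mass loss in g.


Apply Faraday's law: m = i*A*t*M / (n*F)
Total charge passed Q = i*A*t = 0.4966*18*77090 = 689092.092 C
m = Q*M/(n*F) = 689092.092*62/(2*96485) = 221.4008 g

221.4008 g


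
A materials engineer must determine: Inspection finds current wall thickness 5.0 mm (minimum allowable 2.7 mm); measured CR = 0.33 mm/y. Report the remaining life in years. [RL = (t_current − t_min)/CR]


Apply the remaining-life relation: RL = (t_current − t_min) / CR
RL = (5.0 − 2.7) / 0.33 = 2.3 / 0.33 = 7.0 years

7.0 years


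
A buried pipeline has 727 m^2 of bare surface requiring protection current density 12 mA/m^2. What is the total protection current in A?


I = area * current density, then convert mA → A (÷1000)
I = 727 * 12 / 1000 = 8.72 A

8.72 A


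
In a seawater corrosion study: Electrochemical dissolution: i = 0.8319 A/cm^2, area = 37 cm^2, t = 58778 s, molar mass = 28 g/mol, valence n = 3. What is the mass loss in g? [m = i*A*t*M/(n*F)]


Apply Faraday's law: m = i*A*t*M / (n*F)
Total charge passed Q = i*A*t = 0.8319*37*58778 = 1809204.4734 C
m = Q*M/(n*F) = 1809204.4734*28/(3*96485) = 175.0107 g

175.0107 g


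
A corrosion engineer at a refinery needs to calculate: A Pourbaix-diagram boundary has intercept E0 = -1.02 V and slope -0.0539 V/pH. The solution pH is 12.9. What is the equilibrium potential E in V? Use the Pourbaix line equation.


Apply the Pourbaix line equation: E = E0 + slope*pH
E = -1.02 + (-0.0539)*12.9 = -1.02 + (-0.69531) = -1.71531 V
Rounded to 4 decimal places: E = -1.7153 V

-1.7153 V


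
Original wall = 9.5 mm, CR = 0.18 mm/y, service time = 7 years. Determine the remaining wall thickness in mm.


Remaining wall = original − CR × time
t = 9.5 − 0.18*7 = 9.5 − 1.26 = 8.24 mm

8.24 mm


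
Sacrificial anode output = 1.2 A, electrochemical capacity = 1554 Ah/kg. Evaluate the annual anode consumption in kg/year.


Annual consumption = current * hours per year / capacity
Rate = 1.2 * 8760 / 1554 = 6.8 kg/year

6.8 kg/year


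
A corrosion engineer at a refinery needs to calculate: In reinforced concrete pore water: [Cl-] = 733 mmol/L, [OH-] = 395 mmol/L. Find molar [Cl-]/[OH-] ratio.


Threshold parameter = [Cl-] / [OH-] (molar basis; both in mmol/L, so units cancel)
Ratio = 733 / 395 = 1.86

1.86


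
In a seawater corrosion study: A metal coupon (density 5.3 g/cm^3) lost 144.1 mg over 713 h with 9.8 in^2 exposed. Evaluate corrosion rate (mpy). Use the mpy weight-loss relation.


Apply the mpy weight-loss relation: CR = 534 * W / (D * A * T)
Numerator: 534 * 144.1 = 76949.4
Denominator: 5.3 * 9.8 * 713 = 37033.22
CR = 76949.4 / 37033.22 = 2.078 mpy

2.078 mpy


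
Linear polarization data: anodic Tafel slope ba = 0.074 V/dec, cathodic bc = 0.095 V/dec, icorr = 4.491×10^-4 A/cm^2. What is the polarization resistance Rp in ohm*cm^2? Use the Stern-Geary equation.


Apply the Stern-Geary equation: Rp = ba*bc / (2.303*icorr*(ba+bc))
ba*bc = 0.074*0.095 = 0.00703
ba+bc = 0.169; 2.303*icorr*(ba+bc) = 2.303*4.491×10^-4*0.169 = 1.7479286×10^-4
Rp = 0.00703 / 1.7479286×10^-4 = 40.2 ohm*cm^2

40.2 ohm*cm^2


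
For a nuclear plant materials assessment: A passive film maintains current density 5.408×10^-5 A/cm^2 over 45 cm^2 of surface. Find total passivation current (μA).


I = i_pass * A, then convert A → μA (×10^6)
I = 5.408×10^-5 * 45 * 10^6 = 2433.6 μA

2433.6 μA


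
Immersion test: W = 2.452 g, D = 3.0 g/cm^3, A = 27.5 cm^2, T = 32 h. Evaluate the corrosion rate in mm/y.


Apply the mm/y weight-loss relation: CR = 87600 * W / (D * A * T)
Numerator: 87600 * 2.452 = 214795.2
Denominator: 3.0 * 27.5 * 32 = 2640.0
CR = 214795.2 / 2640.0 = 81.36182 mm/y

81.36182 mm/y


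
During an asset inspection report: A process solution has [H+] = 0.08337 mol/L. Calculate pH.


pH = −log10[H+]
pH = −log10(0.08337) = 1.08

1.08


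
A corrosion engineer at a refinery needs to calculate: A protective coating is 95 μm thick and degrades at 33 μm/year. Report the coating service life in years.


Service life = thickness / degradation rate
Life = 95 / 33 = 2.9 years

2.9 years


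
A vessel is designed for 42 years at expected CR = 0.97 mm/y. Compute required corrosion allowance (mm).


Corrosion allowance = CR × design life
CA = 0.97 * 42 = 40.74 mm

40.74 mm


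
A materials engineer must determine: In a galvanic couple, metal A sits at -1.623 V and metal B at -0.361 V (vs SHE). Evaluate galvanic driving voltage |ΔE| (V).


Driving voltage is the absolute potential difference.
|ΔE| = |-1.623 − (-0.361)| = 1.262 V

1.262 V


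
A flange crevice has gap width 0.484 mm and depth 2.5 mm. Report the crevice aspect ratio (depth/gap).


Aspect ratio = depth / gap
Ratio = 2.5 / 0.484 = 5.2

5.2


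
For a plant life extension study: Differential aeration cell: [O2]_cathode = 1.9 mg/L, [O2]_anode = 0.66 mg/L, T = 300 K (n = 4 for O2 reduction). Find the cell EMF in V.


Apply the Nernst concentration-cell relation: E = (RT/nF)*ln(C_cathode/C_anode)
RT/nF = 8.314*300/(4*96485) = 0.00646266 V
ln(1.9/0.66) = 1.05737
E = 0.00646266 * 1.05737 = 0.00683 V

0.00683 V


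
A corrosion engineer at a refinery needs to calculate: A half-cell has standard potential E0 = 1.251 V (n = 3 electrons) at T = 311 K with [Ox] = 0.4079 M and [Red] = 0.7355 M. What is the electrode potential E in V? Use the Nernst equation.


Apply the Nernst equation: E = E0 + (RT/nF)*ln([Ox]/[Red])
Step 1: RT/nF = 8.314*311/(3*96485) = 0.00893284 V
Step 2: [Ox]/[Red] = 0.4079/0.7355 = 0.554589
Step 3: ln(0.554589) = -0.589528
Step 4: correction = 0.00893284 * -0.589528 = -0.0053 V
E = 1.251 + -0.0053 = 1.2457 V

1.2457 V
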